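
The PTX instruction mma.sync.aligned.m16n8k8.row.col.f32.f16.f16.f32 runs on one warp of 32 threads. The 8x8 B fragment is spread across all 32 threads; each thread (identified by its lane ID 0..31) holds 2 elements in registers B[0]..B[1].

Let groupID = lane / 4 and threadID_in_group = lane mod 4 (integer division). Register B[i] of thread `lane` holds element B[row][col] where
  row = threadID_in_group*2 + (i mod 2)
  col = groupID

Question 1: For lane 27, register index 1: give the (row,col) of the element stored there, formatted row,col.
7,6

27: grp=6,tig=3
[1] (3*2+1,6) = (7,6)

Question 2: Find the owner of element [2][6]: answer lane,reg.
25,0

c:6=>grp=6  r:2=>tig=1,lo=0
L=6*4+1=25  i=0=0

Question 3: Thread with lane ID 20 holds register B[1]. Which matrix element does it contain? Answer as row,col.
1,5

lane 20->20/4=5, 20 mod 4=0
i=1  r:2·0+1->1  c:5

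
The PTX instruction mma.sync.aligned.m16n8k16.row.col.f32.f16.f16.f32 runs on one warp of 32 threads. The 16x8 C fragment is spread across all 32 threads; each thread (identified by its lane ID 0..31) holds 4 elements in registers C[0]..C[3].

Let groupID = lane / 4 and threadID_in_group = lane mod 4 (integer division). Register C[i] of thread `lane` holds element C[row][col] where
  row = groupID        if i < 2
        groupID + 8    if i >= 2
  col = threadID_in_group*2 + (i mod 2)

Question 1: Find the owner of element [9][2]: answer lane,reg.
5,2

r=9->g=1,rb=1  c=2->t=1,b0=0
L=1*4+1=5  i=1*2+0=2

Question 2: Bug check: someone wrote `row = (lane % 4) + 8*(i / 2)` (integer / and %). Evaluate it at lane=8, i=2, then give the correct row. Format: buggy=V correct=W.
buggy=8 correct=10

`(lane % 4) + 8*(i / 2)`[8,2]→8
8: G=2,T=0
[2] (2+8,0*2+0) = (10,0)
row: 8 vs 10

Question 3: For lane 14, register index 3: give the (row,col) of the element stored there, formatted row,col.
lane 14->14/4=3, 14 mod 4=2
i=3  r:3+8->11  c:2·2+1->5

11,5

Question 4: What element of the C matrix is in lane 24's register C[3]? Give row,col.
lane 24: G=6 (24/4), T=0 (24%4)
i=3: r=6+8=14, c=0*2+1=1

14,1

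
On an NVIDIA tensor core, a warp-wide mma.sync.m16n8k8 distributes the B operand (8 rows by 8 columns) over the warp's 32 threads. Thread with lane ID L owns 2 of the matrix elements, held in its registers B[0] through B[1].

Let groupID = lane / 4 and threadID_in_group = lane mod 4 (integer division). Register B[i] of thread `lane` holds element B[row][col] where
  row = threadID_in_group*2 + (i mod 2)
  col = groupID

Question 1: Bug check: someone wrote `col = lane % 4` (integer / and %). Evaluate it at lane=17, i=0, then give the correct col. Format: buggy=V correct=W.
buggy=1 correct=4

`lane % 4`[17,0]->1
L=17->g=17>>2=4, t=17&3=1
[0]->row 1·2+0=2  col g=4
col: 1 vs 4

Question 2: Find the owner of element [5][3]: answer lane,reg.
c:3=>grp=3  r:5=>tig=2,lo=1
L=3*4+2=14  i=1=1

14,1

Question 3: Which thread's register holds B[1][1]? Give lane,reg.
4,1

c=1→G=1  r=1→T=0,p=1
L=1*4+0=4  i=1=1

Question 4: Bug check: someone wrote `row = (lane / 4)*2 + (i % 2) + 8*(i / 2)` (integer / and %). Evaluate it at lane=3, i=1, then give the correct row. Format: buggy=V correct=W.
`(lane / 4)*2 + (i % 2) + 8*(i / 2)`[3,1]⇒1
L=3⇒gr=3>>2=0, th=3&3=3
[1]⇒row 3·2+1=7  col gr=0
row: 1 vs 7

buggy=1 correct=7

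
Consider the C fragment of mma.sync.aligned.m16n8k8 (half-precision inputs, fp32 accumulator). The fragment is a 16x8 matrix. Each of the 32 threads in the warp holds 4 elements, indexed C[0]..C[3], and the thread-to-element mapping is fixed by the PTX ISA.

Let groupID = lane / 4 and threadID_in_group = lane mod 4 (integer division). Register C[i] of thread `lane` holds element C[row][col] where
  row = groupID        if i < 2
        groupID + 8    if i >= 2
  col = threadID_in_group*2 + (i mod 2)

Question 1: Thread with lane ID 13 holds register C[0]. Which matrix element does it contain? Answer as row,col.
3,2

13: grp=3,tig=1
[0] (3+0,1*2+0) = (3,2)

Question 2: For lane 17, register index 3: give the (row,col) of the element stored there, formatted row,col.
12,3

17: gid=4,tid=1
[3] (4+8,1*2+1) = (12,3)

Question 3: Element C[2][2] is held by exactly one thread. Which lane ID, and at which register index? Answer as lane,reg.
r:2=>grp=2,rB=0  c:2=>tig=1,lo=0
L=2*4+1=9  i=0*2+0=0

9,0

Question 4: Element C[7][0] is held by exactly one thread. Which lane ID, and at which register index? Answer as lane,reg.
r=7→G=7,rhi=0  c=0→T=0,p=0
L=7*4+0=28  i=0*2+0=0

28,0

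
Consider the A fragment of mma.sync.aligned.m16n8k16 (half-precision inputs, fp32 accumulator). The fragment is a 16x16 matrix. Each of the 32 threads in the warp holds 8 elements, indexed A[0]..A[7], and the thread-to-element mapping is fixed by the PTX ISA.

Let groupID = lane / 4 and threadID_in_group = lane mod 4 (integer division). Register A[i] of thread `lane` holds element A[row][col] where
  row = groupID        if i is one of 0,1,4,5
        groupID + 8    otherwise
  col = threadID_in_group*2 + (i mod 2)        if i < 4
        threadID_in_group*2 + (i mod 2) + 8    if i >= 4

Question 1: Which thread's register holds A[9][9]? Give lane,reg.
4,7

r=9->g=1,rb=1  c=9->cb=1,t=0,b0=1
L=1*4+0=4  i=1*4+1*2+1=7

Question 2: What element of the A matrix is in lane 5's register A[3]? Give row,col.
lane 5->5/4=1, 5 mod 4=1
i=3  r:1+8->9  c:2·1+1+0->3

9,3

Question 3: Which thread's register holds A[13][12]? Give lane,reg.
r: 13->gid=5,r8=1  c: 12->c8=1,tid=2,i&1=0
L=5*4+2=22  i=1*4+1*2+0=6

22,6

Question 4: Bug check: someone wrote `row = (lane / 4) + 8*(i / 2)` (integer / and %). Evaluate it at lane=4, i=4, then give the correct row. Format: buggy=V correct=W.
`(lane / 4) + 8*(i / 2)`[4,4]→17
4: G=1,T=0
[4] (1+0,0*2+0+8) = (1,8)
row: 17 vs 1

buggy=17 correct=1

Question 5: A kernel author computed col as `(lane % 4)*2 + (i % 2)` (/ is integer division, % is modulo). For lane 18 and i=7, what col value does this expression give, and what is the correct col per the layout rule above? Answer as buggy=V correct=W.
`(lane % 4)*2 + (i % 2)`[18,7]⇒5
lane 18: gr=4 (18/4), th=2 (18%4)
i=7: r=4+8=12, c=2*2+1+8=13
col: 5 vs 13

buggy=5 correct=13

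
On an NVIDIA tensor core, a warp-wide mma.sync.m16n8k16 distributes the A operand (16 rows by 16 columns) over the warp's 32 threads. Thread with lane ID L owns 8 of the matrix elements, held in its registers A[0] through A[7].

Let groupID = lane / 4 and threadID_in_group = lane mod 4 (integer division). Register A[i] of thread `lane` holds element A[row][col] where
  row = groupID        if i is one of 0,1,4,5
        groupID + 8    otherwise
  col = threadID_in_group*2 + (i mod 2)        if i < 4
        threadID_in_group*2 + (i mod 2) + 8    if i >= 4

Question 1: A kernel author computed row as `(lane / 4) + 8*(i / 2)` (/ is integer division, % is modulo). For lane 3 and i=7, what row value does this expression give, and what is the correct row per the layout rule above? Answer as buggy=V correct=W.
buggy=24 correct=8

`(lane / 4) + 8*(i / 2)`[3,7]=>24
L=3=>grp=3>>2=0, tig=3&3=3
[7]=>row 0+8=8  col 3·2+1+8=15
row: 24 vs 8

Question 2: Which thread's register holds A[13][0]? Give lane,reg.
20,2

r: 13->gid=5,r8=1  c: 0->c8=0,tid=0,i&1=0
L=5*4+0=20  i=0*4+1*2+0=2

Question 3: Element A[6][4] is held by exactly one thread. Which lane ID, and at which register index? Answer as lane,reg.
r=6→G=6,rhi=0  c=4→chi=0,T=2,p=0
L=6*4+2=26  i=0*4+0*2+0=0

26,0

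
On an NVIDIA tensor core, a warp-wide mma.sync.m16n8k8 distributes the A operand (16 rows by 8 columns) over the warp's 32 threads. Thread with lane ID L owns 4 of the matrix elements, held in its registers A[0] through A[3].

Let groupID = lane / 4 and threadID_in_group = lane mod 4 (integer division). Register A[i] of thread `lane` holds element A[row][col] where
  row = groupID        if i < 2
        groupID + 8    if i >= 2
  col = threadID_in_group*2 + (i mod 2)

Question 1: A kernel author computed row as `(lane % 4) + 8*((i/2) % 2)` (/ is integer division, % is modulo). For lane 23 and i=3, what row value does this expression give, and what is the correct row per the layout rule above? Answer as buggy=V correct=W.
buggy=11 correct=13

`(lane % 4) + 8*((i/2) % 2)`[23,3]->11
lane 23->23/4=5, 23 mod 4=3
i=3  r:5+8->13  c:2·3+1->7
row: 11 vs 13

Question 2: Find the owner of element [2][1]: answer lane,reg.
8,1

r:2=>grp=2,rB=0  c:1=>tig=0,lo=1
L=2*4+0=8  i=0*2+1=1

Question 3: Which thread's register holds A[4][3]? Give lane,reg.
r: 4->gid=4,r8=0  c: 3->tid=1,i&1=1
L=4*4+1=17  i=0*2+1=1

17,1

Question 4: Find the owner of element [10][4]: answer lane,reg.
10,2

r:10=>grp=2,rB=1  c:4=>tig=2,lo=0
L=2*4+2=10  i=1*2+0=2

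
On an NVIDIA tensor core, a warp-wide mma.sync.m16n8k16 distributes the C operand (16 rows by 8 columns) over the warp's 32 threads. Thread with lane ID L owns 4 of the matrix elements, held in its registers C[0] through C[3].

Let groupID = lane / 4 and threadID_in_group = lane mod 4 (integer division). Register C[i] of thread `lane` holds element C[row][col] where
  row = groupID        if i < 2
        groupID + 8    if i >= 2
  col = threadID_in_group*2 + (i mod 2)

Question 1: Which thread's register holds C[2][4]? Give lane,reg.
10,0

r=2→G=2,rhi=0  c=4→T=2,p=0
L=2*4+2=10  i=0*2+0=0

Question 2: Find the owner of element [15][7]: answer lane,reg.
31,3

r: 15->gid=7,r8=1  c: 7->tid=3,i&1=1
L=7*4+3=31  i=1*2+1=3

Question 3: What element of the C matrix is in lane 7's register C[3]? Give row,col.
lane 7: gid=1 (7/4), tid=3 (7%4)
i=3: r=1+8=9, c=3*2+1=7

9,7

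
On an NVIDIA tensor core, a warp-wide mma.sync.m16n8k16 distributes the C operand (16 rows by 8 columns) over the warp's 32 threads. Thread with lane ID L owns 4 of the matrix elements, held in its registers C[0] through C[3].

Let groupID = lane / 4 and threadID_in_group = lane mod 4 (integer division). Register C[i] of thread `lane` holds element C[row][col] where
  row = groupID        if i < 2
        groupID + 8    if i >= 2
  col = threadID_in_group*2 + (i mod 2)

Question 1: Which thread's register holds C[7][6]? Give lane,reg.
r: 7->gid=7,r8=0  c: 6->tid=3,i&1=0
L=7*4+3=31  i=0*2+0=0

31,0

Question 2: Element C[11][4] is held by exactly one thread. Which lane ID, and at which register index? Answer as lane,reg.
r=11->g=3,rb=1  c=4->t=2,b0=0
L=3*4+2=14  i=1*2+0=2

14,2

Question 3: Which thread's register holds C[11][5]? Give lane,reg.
r=11→G=3,rhi=1  c=5→T=2,p=1
L=3*4+2=14  i=1*2+1=3

14,3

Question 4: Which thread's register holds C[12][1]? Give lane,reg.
r:12=>grp=4,rB=1  c:1=>tig=0,lo=1
L=4*4+0=16  i=1*2+1=3

16,3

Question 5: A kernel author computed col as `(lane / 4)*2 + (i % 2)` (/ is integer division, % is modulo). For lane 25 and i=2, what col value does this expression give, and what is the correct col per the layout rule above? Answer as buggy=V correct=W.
`(lane / 4)*2 + (i % 2)`[25,2]→12
L=25→G=25>>2=6, T=25&3=1
[2]→row 6+8=14  col 1·2+0=2
col: 12 vs 2

buggy=12 correct=2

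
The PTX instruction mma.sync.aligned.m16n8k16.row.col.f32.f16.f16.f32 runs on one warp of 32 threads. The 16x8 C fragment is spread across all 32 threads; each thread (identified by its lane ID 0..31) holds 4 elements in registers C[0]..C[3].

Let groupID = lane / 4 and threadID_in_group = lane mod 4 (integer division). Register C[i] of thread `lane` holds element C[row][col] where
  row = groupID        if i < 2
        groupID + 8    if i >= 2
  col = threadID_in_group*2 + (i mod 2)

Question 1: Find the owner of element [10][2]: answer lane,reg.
r:10=>grp=2,rB=1  c:2=>tig=1,lo=0
L=2*4+1=9  i=1*2+0=2

9,2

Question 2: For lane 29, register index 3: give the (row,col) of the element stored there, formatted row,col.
lane 29: G=7 (29/4), T=1 (29%4)
i=3: r=7+8=15, c=1*2+1=3

15,3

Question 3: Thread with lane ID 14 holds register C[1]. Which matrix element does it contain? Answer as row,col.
L=14->g=14>>2=3, t=14&3=2
[1]->row 3+0=3  col 2·2+1=5

3,5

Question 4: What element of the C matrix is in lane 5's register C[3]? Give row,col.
9,3

5: gid=1,tid=1
[3] (1+8,1*2+1) = (9,3)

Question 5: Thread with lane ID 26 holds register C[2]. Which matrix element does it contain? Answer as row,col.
lane 26: g=6 (26/4), t=2 (26%4)
i=2: r=6+8=14, c=2*2+0=4

14,4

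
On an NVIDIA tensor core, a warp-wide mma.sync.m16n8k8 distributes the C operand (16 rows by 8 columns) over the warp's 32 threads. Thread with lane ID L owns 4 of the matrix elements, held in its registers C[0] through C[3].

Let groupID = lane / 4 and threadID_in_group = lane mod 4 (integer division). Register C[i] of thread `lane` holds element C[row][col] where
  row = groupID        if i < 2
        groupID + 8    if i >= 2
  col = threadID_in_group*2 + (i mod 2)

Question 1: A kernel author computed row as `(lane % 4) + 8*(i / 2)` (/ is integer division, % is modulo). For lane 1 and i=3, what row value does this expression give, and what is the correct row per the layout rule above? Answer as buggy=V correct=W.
`(lane % 4) + 8*(i / 2)`[1,3]⇒9
1: gr=0,th=1
[3] (0+8,1*2+1) = (8,3)
row: 9 vs 8

buggy=9 correct=8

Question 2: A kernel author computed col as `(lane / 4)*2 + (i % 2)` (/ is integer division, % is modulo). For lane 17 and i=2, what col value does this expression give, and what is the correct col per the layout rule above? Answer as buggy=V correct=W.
buggy=8 correct=2

`(lane / 4)*2 + (i % 2)`[17,2]->8
lane 17->17/4=4, 17 mod 4=1
i=2  r:4+8->12  c:2·1+0->2
col: 8 vs 2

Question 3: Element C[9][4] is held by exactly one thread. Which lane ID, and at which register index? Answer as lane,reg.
r:9=>grp=1,rB=1  c:4=>tig=2,lo=0
L=1*4+2=6  i=1*2+0=2

6,2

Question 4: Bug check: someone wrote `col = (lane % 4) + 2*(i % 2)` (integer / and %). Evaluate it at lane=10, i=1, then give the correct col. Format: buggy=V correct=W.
buggy=4 correct=5

`(lane % 4) + 2*(i % 2)`[10,1]->4
lane 10->10/4=2, 10 mod 4=2
i=1  r:2+0->2  c:2·2+1->5
col: 4 vs 5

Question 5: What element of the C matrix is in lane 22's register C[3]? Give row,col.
13,5

lane 22->22/4=5, 22 mod 4=2
i=3  r:5+8->13  c:2·2+1->5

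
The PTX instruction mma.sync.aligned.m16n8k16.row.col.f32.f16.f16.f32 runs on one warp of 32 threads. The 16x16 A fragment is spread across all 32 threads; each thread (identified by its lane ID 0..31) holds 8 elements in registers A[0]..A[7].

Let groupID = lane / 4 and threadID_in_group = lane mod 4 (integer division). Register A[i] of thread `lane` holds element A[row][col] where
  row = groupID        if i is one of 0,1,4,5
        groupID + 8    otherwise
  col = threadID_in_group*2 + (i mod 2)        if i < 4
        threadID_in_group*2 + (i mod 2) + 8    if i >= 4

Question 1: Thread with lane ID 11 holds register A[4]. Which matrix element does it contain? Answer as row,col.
11: G=2,T=3
[4] (2+0,3*2+0+8) = (2,14)

2,14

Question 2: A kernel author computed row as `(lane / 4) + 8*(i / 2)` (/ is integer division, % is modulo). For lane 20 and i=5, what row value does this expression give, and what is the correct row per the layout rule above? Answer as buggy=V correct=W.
`(lane / 4) + 8*(i / 2)`[20,5]⇒21
lane 20: gr=5 (20/4), th=0 (20%4)
i=5: r=5+0=5, c=0*2+1+8=9
row: 21 vs 5

buggy=21 correct=5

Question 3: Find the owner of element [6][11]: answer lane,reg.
25,5

r: 6->gid=6,r8=0  c: 11->c8=1,tid=1,i&1=1
L=6*4+1=25  i=1*4+0*2+1=5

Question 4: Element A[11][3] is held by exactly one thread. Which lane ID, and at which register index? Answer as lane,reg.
13,3

r:11=>grp=3,rB=1  c:3=>cB=0,tig=1,lo=1
L=3*4+1=13  i=0*4+1*2+1=3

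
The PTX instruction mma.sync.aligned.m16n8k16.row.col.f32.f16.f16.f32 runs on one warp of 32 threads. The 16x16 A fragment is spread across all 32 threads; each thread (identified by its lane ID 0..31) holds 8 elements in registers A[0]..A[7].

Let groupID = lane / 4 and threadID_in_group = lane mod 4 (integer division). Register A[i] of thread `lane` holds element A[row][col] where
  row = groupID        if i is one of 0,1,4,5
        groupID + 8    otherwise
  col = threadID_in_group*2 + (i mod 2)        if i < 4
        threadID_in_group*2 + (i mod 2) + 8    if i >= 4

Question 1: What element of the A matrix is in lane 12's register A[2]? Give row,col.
11,0

L=12=>grp=12>>2=3, tig=12&3=0
[2]=>row 3+8=11  col 0·2+0+0=0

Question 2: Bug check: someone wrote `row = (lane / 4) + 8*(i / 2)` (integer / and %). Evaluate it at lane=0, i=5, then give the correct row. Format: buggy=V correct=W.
buggy=16 correct=0

`(lane / 4) + 8*(i / 2)`[0,5]=>16
0: grp=0,tig=0
[5] (0+0,0*2+1+8) = (0,9)
row: 16 vs 0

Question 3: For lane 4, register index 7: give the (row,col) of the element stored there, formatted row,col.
9,9

lane 4->4/4=1, 4 mod 4=0
i=7  r:1+8->9  c:2·0+1+8->9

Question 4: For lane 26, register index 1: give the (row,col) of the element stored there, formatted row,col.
lane 26: gr=6 (26/4), th=2 (26%4)
i=1: r=6+0=6, c=2*2+1+0=5

6,5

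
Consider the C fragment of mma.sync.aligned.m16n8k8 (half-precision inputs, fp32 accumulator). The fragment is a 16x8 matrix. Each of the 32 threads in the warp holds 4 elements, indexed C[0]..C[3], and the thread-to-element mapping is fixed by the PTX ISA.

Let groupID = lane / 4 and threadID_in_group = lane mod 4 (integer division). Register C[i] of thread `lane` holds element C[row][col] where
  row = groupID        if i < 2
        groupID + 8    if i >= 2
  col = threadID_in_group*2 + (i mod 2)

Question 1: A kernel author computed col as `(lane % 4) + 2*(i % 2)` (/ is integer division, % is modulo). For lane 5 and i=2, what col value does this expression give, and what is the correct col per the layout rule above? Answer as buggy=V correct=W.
`(lane % 4) + 2*(i % 2)`[5,2]⇒1
lane 5: gr=1 (5/4), th=1 (5%4)
i=2: r=1+8=9, c=1*2+0=2
col: 1 vs 2

buggy=1 correct=2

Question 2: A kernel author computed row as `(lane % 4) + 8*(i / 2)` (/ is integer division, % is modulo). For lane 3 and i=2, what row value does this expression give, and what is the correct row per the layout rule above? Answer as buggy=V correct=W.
buggy=11 correct=8

`(lane % 4) + 8*(i / 2)`[3,2]->11
lane 3->3/4=0, 3 mod 4=3
i=2  r:0+8->8  c:2·3+0->6
row: 11 vs 8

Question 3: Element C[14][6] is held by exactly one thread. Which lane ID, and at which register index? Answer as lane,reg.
r=14->g=6,rb=1  c=6->t=3,b0=0
L=6*4+3=27  i=1*2+0=2

27,2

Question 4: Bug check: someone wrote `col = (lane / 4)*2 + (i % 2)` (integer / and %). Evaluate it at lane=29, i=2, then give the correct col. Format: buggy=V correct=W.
buggy=14 correct=2

`(lane / 4)*2 + (i % 2)`[29,2]→14
lane 29→29/4=7, 29 mod 4=1
i=2  r:7+8→15  c:2·1+0→2
col: 14 vs 2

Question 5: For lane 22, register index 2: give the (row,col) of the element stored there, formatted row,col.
13,4

L=22⇒gr=22>>2=5, th=22&3=2
[2]⇒row 5+8=13  col 2·2+0=4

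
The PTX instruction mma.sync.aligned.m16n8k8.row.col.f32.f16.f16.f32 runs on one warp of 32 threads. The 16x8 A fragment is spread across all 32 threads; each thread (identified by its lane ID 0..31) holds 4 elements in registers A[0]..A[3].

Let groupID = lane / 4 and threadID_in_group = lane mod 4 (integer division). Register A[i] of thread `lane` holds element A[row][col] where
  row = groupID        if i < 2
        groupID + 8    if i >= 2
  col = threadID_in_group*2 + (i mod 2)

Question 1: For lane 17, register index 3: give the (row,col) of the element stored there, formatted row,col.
12,3

17: gid=4,tid=1
[3] (4+8,1*2+1) = (12,3)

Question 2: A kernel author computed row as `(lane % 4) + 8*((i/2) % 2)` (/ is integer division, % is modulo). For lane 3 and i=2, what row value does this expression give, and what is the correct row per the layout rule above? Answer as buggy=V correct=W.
`(lane % 4) + 8*((i/2) % 2)`[3,2]->11
3: g=0,t=3
[2] (0+8,3*2+0) = (8,6)
row: 11 vs 8

buggy=11 correct=8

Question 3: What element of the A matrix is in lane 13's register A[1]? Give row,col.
lane 13: g=3 (13/4), t=1 (13%4)
i=1: r=3+0=3, c=1*2+1=3

3,3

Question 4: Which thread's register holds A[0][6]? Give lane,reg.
r=0→G=0,rhi=0  c=6→T=3,p=0
L=0*4+3=3  i=0*2+0=0

3,0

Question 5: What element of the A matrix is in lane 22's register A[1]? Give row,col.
5,5

lane 22⇒22/4=5, 22 mod 4=2
i=1  r:5+0⇒5  c:2·2+1⇒5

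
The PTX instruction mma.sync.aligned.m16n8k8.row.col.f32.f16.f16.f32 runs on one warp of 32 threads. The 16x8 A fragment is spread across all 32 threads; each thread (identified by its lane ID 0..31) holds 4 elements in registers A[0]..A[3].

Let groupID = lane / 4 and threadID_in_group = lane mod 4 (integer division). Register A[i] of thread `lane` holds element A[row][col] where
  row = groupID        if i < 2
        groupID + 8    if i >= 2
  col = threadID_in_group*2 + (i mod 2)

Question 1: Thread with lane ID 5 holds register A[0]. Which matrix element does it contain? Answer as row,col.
1,2

lane 5⇒5/4=1, 5 mod 4=1
i=0  r:1+0⇒1  c:2·1+0⇒2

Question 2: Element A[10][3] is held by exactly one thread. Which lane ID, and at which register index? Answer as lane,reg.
r: 10->gid=2,r8=1  c: 3->tid=1,i&1=1
L=2*4+1=9  i=1*2+1=3

9,3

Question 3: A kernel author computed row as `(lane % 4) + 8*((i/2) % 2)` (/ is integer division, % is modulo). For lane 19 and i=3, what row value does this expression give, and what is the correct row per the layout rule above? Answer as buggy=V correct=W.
buggy=11 correct=12

`(lane % 4) + 8*((i/2) % 2)`[19,3]->11
L=19->g=19>>2=4, t=19&3=3
[3]->row 4+8=12  col 3·2+1=7
row: 11 vs 12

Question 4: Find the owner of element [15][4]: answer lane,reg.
30,2

r=15⇒gr=7,Rb=1  c=4⇒th=2,odd=0
L=7*4+2=30  i=1*2+0=2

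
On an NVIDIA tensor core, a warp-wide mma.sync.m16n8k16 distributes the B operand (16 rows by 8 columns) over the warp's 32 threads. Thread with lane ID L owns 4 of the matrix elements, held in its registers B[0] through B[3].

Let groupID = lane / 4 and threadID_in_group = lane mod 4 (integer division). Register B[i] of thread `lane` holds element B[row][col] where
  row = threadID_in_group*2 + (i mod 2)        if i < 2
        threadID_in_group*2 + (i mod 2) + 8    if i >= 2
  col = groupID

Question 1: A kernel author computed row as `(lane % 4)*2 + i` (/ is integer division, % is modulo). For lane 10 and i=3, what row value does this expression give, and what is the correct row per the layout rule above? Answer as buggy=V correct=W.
`(lane % 4)*2 + i`[10,3]->7
lane 10: g=2 (10/4), t=2 (10%4)
i=3: r=2*2+1+8=13, c=g=2
row: 7 vs 13

buggy=7 correct=13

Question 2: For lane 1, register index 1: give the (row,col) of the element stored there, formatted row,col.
3,0

lane 1→1/4=0, 1 mod 4=1
i=1  r:2·1+1+0→3  c:0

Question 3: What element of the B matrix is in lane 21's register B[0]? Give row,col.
2,5

lane 21=>21/4=5, 21 mod 4=1
i=0  r:2·1+0+0=>2  c:5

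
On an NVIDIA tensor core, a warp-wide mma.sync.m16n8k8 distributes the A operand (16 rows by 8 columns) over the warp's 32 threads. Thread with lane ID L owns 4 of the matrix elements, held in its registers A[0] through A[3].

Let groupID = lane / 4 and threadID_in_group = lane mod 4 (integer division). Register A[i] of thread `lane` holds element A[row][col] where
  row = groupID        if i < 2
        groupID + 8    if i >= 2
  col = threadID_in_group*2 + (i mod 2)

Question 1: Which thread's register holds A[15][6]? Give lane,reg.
r: 15->gid=7,r8=1  c: 6->tid=3,i&1=0
L=7*4+3=31  i=1*2+0=2

31,2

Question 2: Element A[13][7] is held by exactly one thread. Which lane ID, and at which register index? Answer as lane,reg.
r=13→G=5,rhi=1  c=7→T=3,p=1
L=5*4+3=23  i=1*2+1=3

23,3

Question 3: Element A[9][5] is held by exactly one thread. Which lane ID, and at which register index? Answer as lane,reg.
6,3

r=9→G=1,rhi=1  c=5→T=2,p=1
L=1*4+2=6  i=1*2+1=3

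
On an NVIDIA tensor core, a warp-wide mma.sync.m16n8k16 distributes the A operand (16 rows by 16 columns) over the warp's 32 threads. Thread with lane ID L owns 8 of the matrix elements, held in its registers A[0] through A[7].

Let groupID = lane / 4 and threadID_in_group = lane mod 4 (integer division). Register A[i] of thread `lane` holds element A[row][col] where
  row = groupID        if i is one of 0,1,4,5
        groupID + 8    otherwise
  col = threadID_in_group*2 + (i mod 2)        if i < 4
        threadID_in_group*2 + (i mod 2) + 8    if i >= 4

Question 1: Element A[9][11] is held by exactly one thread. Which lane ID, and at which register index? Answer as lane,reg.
5,7

r:9=>grp=1,rB=1  c:11=>cB=1,tig=1,lo=1
L=1*4+1=5  i=1*4+1*2+1=7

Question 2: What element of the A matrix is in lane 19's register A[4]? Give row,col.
4,14

19: gid=4,tid=3
[4] (4+0,3*2+0+8) = (4,14)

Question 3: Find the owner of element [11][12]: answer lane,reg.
r=11->g=3,rb=1  c=12->cb=1,t=2,b0=0
L=3*4+2=14  i=1*4+1*2+0=6

14,6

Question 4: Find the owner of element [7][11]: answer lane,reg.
r=7⇒gr=7,Rb=0  c=11⇒Cb=1,th=1,odd=1
L=7*4+1=29  i=1*4+0*2+1=5

29,5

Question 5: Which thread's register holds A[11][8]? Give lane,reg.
r:11=>grp=3,rB=1  c:8=>cB=1,tig=0,lo=0
L=3*4+0=12  i=1*4+1*2+0=6

12,6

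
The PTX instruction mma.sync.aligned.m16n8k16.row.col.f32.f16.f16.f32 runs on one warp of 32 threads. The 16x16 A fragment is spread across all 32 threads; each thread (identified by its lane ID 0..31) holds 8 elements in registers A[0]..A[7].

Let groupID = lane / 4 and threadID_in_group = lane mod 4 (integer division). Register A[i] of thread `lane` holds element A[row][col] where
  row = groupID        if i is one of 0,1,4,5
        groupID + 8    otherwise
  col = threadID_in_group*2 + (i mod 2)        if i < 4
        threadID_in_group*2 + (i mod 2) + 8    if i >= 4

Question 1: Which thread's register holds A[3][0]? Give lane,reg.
r: 3->gid=3,r8=0  c: 0->c8=0,tid=0,i&1=0
L=3*4+0=12  i=0*4+0*2+0=0

12,0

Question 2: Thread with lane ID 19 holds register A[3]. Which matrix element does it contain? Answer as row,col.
12,7

lane 19: g=4 (19/4), t=3 (19%4)
i=3: r=4+8=12, c=3*2+1+0=7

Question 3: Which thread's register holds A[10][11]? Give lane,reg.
r=10⇒gr=2,Rb=1  c=11⇒Cb=1,th=1,odd=1
L=2*4+1=9  i=1*4+1*2+1=7

9,7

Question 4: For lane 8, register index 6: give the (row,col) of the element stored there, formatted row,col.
10,8

L=8⇒gr=8>>2=2, th=8&3=0
[6]⇒row 2+8=10  col 0·2+0+8=8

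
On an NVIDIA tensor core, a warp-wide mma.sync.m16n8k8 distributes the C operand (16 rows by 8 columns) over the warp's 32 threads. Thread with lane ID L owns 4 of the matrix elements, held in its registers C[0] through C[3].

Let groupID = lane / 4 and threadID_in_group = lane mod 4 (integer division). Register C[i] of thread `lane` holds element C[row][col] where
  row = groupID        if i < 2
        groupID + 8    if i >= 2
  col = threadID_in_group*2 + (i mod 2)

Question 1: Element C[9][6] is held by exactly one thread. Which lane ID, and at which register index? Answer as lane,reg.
7,2

r:9=>grp=1,rB=1  c:6=>tig=3,lo=0
L=1*4+3=7  i=1*2+0=2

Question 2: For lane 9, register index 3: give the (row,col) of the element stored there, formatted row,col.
L=9⇒gr=9>>2=2, th=9&3=1
[3]⇒row 2+8=10  col 1·2+1=3

10,3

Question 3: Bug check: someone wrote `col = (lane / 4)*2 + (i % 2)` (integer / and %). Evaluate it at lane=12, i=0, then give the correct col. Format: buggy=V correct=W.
`(lane / 4)*2 + (i % 2)`[12,0]⇒6
L=12⇒gr=12>>2=3, th=12&3=0
[0]⇒row 3+0=3  col 0·2+0=0
col: 6 vs 0

buggy=6 correct=0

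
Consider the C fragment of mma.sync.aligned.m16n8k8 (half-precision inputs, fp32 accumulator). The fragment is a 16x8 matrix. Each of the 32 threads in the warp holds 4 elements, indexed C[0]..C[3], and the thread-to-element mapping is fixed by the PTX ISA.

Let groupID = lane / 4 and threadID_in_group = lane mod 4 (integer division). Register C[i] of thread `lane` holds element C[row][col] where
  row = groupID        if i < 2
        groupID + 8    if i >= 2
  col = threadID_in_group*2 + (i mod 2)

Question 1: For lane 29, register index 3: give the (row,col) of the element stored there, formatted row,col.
15,3

29: gr=7,th=1
[3] (7+8,1*2+1) = (15,3)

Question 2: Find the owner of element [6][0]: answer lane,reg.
24,0

r=6->g=6,rb=0  c=0->t=0,b0=0
L=6*4+0=24  i=0*2+0=0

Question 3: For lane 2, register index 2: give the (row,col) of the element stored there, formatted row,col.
8,4

lane 2: gid=0 (2/4), tid=2 (2%4)
i=2: r=0+8=8, c=2*2+0=4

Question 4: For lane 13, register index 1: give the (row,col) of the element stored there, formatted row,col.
3,3

13: grp=3,tig=1
[1] (3+0,1*2+1) = (3,3)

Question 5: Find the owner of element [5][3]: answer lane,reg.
21,1

r=5->g=5,rb=0  c=3->t=1,b0=1
L=5*4+1=21  i=0*2+1=1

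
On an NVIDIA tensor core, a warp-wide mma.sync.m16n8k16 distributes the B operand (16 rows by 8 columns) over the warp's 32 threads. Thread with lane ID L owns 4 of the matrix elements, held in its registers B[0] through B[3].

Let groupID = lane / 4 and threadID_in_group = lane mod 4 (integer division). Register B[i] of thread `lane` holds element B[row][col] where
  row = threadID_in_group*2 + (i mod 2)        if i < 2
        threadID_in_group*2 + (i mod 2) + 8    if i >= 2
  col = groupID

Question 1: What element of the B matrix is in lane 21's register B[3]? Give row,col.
11,5

21: g=5,t=1
[3] (1*2+1+8,5) = (11,5)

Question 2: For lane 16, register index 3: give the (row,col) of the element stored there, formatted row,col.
9,4

L=16->g=16>>2=4, t=16&3=0
[3]->row 0·2+1+8=9  col g=4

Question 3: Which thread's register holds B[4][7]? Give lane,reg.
30,0

c:7=>grp=7  r:4=>rB=0,tig=2,lo=0
L=7*4+2=30  i=0*2+0=0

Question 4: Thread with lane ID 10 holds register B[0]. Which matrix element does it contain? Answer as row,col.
lane 10: gr=2 (10/4), th=2 (10%4)
i=0: r=2*2+0+0=4, c=gr=2

4,2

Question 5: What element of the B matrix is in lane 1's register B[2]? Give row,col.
10,0

lane 1: grp=0 (1/4), tig=1 (1%4)
i=2: r=1*2+0+8=10, c=grp=0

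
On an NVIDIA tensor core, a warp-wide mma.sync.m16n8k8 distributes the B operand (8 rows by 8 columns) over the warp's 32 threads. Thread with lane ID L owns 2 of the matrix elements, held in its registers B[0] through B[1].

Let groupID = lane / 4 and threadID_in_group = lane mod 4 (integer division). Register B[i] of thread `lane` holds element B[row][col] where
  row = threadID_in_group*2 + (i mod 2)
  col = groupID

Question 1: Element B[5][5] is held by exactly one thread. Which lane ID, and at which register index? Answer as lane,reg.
22,1

c=5→G=5  r=5→T=2,p=1
L=5*4+2=22  i=1=1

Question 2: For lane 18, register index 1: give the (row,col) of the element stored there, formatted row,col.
5,4

lane 18: G=4 (18/4), T=2 (18%4)
i=1: r=2*2+1=5, c=G=4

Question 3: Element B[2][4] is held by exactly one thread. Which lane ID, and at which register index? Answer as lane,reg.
c=4→G=4  r=2→T=1,p=0
L=4*4+1=17  i=0=0

17,0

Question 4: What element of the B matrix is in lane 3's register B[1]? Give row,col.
lane 3→3/4=0, 3 mod 4=3
i=1  r:2·3+1→7  c:0

7,0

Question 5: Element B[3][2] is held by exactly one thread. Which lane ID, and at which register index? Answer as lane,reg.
c=2->g=2  r=3->t=1,b0=1
L=2*4+1=9  i=1=1

9,1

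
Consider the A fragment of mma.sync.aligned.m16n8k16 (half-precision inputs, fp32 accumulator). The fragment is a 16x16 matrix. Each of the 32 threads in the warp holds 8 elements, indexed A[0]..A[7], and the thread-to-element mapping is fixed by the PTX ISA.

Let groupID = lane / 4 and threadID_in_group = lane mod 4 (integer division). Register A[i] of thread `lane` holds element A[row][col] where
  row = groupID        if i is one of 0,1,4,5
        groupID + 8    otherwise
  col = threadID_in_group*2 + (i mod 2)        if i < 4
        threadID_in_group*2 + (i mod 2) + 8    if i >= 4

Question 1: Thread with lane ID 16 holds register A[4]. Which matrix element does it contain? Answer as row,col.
4,8

lane 16: gr=4 (16/4), th=0 (16%4)
i=4: r=4+0=4, c=0*2+0+8=8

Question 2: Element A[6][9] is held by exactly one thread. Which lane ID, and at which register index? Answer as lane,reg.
r=6->g=6,rb=0  c=9->cb=1,t=0,b0=1
L=6*4+0=24  i=1*4+0*2+1=5

24,5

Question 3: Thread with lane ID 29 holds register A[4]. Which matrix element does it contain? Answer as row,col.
7,10

29: gr=7,th=1
[4] (7+0,1*2+0+8) = (7,10)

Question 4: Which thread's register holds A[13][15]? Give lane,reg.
r=13→G=5,rhi=1  c=15→chi=1,T=3,p=1
L=5*4+3=23  i=1*4+1*2+1=7

23,7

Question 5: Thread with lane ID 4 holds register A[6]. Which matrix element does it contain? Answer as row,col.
9,8

lane 4=>4/4=1, 4 mod 4=0
i=6  r:1+8=>9  c:2·0+0+8=>8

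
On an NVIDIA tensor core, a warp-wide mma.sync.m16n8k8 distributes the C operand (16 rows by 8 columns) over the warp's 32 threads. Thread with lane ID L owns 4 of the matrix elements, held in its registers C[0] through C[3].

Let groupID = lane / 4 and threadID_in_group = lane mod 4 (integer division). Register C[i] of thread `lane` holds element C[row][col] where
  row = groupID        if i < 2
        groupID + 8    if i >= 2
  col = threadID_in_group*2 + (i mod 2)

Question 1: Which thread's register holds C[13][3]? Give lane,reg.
r=13->g=5,rb=1  c=3->t=1,b0=1
L=5*4+1=21  i=1*2+1=3

21,3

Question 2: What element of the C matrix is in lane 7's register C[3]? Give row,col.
9,7

lane 7: g=1 (7/4), t=3 (7%4)
i=3: r=1+8=9, c=3*2+1=7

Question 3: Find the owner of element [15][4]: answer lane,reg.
r=15⇒gr=7,Rb=1  c=4⇒th=2,odd=0
L=7*4+2=30  i=1*2+0=2

30,2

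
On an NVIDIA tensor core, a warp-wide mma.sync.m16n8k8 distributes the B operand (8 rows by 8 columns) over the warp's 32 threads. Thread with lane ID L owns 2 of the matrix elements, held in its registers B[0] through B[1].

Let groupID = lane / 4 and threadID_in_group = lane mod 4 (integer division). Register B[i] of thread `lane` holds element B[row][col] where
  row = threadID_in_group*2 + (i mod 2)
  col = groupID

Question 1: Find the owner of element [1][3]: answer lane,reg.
c=3->g=3  r=1->t=0,b0=1
L=3*4+0=12  i=1=1

12,1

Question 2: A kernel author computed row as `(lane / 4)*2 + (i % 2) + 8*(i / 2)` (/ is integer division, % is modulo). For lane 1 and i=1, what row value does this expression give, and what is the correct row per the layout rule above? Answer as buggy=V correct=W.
buggy=1 correct=3

`(lane / 4)*2 + (i % 2) + 8*(i / 2)`[1,1]=>1
lane 1=>1/4=0, 1 mod 4=1
i=1  r:2·1+1=>3  c:0
row: 1 vs 3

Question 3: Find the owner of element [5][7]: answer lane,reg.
30,1

c=7⇒gr=7  r=5⇒th=2,odd=1
L=7*4+2=30  i=1=1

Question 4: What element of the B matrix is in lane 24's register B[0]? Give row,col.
24: g=6,t=0
[0] (0*2+0,6) = (0,6)

0,6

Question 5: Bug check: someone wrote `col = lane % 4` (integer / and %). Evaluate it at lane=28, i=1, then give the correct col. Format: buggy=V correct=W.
buggy=0 correct=7

`lane % 4`[28,1]->0
L=28->gid=28>>2=7, tid=28&3=0
[1]->row 0·2+1=1  col gid=7
col: 0 vs 7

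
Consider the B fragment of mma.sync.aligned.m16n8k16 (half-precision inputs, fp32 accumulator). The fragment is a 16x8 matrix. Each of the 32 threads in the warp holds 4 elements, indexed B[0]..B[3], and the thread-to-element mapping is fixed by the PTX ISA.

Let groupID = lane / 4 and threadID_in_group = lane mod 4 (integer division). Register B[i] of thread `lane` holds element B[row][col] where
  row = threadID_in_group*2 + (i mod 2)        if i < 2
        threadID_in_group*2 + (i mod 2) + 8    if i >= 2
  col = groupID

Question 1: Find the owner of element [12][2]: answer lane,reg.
10,2

c:2=>grp=2  r:12=>rB=1,tig=2,lo=0
L=2*4+2=10  i=1*2+0=2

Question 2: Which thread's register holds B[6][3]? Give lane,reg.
c:3=>grp=3  r:6=>rB=0,tig=3,lo=0
L=3*4+3=15  i=0*2+0=0

15,0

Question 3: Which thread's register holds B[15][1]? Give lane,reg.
7,3

c=1->g=1  r=15->rb=1,t=3,b0=1
L=1*4+3=7  i=1*2+1=3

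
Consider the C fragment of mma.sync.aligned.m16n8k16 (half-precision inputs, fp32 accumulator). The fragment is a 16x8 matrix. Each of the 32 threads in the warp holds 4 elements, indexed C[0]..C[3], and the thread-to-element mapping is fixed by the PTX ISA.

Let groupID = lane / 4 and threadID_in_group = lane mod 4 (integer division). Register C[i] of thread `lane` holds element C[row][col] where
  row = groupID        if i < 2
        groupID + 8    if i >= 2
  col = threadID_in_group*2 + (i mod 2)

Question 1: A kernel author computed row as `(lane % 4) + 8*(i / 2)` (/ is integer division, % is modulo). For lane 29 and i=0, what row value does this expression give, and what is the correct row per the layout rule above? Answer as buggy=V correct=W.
`(lane % 4) + 8*(i / 2)`[29,0]⇒1
lane 29⇒29/4=7, 29 mod 4=1
i=0  r:7+0⇒7  c:2·1+0⇒2
row: 1 vs 7

buggy=1 correct=7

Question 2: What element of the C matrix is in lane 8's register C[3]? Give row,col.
L=8=>grp=8>>2=2, tig=8&3=0
[3]=>row 2+8=10  col 0·2+1=1

10,1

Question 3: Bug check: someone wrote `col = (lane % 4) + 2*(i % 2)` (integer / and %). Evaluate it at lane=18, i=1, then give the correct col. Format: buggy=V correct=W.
`(lane % 4) + 2*(i % 2)`[18,1]→4
L=18→G=18>>2=4, T=18&3=2
[1]→row 4+0=4  col 2·2+1=5
col: 4 vs 5

buggy=4 correct=5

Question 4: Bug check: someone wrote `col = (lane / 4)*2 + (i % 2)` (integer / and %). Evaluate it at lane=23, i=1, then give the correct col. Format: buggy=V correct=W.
`(lane / 4)*2 + (i % 2)`[23,1]->11
23: gid=5,tid=3
[1] (5+0,3*2+1) = (5,7)
col: 11 vs 7

buggy=11 correct=7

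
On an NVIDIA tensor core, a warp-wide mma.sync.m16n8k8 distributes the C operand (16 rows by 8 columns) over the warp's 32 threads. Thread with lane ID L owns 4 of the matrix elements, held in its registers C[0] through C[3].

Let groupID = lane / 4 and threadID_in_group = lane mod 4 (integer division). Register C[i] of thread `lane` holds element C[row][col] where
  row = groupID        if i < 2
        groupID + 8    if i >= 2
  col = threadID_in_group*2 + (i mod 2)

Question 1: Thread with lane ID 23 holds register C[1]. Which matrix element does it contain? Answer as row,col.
5,7

23: g=5,t=3
[1] (5+0,3*2+1) = (5,7)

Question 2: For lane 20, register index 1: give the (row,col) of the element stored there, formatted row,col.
5,1

20: g=5,t=0
[1] (5+0,0*2+1) = (5,1)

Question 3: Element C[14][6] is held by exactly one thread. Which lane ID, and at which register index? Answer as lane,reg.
r:14=>grp=6,rB=1  c:6=>tig=3,lo=0
L=6*4+3=27  i=1*2+0=2

27,2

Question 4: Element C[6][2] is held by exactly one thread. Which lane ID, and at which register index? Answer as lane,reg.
r: 6->gid=6,r8=0  c: 2->tid=1,i&1=0
L=6*4+1=25  i=0*2+0=0

25,0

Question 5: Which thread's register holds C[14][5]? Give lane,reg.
26,3

r=14->g=6,rb=1  c=5->t=2,b0=1
L=6*4+2=26  i=1*2+1=3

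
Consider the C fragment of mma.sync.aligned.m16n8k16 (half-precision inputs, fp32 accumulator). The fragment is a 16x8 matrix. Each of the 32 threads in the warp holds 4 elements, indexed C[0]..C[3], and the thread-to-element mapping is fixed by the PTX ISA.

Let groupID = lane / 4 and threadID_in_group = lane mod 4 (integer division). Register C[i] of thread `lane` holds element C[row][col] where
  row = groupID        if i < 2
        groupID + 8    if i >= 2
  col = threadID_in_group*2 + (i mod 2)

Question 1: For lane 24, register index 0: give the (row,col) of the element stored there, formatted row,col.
L=24->gid=24>>2=6, tid=24&3=0
[0]->row 6+0=6  col 0·2+0=0

6,0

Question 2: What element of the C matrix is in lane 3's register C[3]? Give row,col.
8,7

lane 3->3/4=0, 3 mod 4=3
i=3  r:0+8->8  c:2·3+1->7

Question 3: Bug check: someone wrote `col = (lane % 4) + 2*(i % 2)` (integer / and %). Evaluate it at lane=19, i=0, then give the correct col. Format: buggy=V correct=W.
buggy=3 correct=6

`(lane % 4) + 2*(i % 2)`[19,0]=>3
L=19=>grp=19>>2=4, tig=19&3=3
[0]=>row 4+0=4  col 3·2+0=6
col: 3 vs 6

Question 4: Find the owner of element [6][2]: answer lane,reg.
r=6→G=6,rhi=0  c=2→T=1,p=0
L=6*4+1=25  i=0*2+0=0

25,0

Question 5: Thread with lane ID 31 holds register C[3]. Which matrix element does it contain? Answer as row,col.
15,7

lane 31->31/4=7, 31 mod 4=3
i=3  r:7+8->15  c:2·3+1->7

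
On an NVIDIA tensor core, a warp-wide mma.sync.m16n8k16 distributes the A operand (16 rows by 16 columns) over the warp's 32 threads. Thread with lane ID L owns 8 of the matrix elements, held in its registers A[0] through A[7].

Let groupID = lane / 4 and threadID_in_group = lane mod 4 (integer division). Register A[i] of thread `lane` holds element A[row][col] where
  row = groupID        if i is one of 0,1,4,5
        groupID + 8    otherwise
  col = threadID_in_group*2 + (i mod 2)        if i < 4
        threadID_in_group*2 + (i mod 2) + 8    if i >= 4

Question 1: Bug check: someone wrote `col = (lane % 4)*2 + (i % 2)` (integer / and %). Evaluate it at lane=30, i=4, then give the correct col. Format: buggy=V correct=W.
`(lane % 4)*2 + (i % 2)`[30,4]→4
30: G=7,T=2
[4] (7+0,2*2+0+8) = (7,12)
col: 4 vs 12

buggy=4 correct=12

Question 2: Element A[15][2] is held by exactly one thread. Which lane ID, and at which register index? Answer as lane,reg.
r=15→G=7,rhi=1  c=2→chi=0,T=1,p=0
L=7*4+1=29  i=0*4+1*2+0=2

29,2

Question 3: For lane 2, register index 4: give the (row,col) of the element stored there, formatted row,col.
lane 2: grp=0 (2/4), tig=2 (2%4)
i=4: r=0+0=0, c=2*2+0+8=12

0,12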